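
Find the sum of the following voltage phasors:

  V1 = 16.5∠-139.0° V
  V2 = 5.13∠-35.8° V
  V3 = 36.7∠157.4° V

Step 1 — Convert each phasor to rectangular form:
  V1 = 16.5·(cos(-139.0°) + j·sin(-139.0°)) = -12.45 - j10.82 V
  V2 = 5.13·(cos(-35.8°) + j·sin(-35.8°)) = 4.161 - j3.001 V
  V3 = 36.7·(cos(157.4°) + j·sin(157.4°)) = -33.88 + j14.1 V
Step 2 — Sum components: V_total = -42.17 + j0.2778 V.
Step 3 — Convert to polar: |V_total| = 42.17 V, ∠V_total = 179.6°.

V_total = 42.17∠179.6° V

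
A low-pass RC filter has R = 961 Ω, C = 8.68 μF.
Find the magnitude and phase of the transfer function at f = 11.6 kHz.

Step 1 — Angular frequency: ω = 2π·1.16e+04 = 7.288e+04 rad/s.
Step 2 — Transfer function: H(jω) = 1/(1 + jωRC).
Step 3 — Denominator: 1 + jωRC = 1 + j·7.288e+04·961·8.68e-06 = 1 + j608.
Step 4 — H = 2.705e-06 - j0.001645.
Step 5 — Magnitude: |H| = 0.001645 (-55.7 dB); phase: φ = -89.9°.

|H| = 0.001645 (-55.7 dB), φ = -89.9°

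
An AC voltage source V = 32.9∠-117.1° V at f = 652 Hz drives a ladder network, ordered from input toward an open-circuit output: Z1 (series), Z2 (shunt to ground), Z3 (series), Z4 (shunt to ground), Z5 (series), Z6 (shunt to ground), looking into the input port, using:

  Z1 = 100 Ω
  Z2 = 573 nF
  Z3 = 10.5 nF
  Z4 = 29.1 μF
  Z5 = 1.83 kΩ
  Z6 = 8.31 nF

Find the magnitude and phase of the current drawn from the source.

Step 1 — Angular frequency: ω = 2π·f = 2π·652 = 4097 rad/s.
Step 2 — Component impedances:
  Z1: Z = R = 100 Ω
  Z2: Z = 1/(jωC) = -j/(ω·C) = 0 - j426 Ω
  Z3: Z = 1/(jωC) = -j/(ω·C) = 0 - j2.325e+04 Ω
  Z4: Z = 1/(jωC) = -j/(ω·C) = 0 - j8.388 Ω
  Z5: Z = R = 1830 Ω
  Z6: Z = 1/(jωC) = -j/(ω·C) = 0 - j2.937e+04 Ω
Step 3 — Ladder network (open output): work backward from the far end, alternating series and parallel combinations. Z_in = 100 - j418.3 Ω = 430.1∠-76.6° Ω.
Step 4 — Source phasor: V = 32.9∠-117.1° V = -14.99 - j29.29 V.
Step 5 — Ohm's law: I = V / Z_total = (-14.99 - j29.29) / (100 - j418.3) = 0.05812 - j0.04972 A.
Step 6 — Convert to polar: |I| = 0.07649 A, ∠I = -40.5°.

I = 0.07649∠-40.5° A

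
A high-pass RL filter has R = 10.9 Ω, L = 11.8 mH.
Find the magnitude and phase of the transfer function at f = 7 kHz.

Step 1 — Angular frequency: ω = 2π·7000 = 4.398e+04 rad/s.
Step 2 — Transfer function: H(jω) = jωL/(R + jωL).
Step 3 — Numerator jωL = j·519; denominator R + jωL = 10.9 + j519.
Step 4 — H = 0.9996 + j0.02099.
Step 5 — Magnitude: |H| = 0.9998 (-0.0 dB); phase: φ = 1.2°.

|H| = 0.9998 (-0.0 dB), φ = 1.2°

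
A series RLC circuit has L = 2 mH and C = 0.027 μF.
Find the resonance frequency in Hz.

Step 1 — Resonance condition Im(Z)=0 gives ω₀ = 1/√(LC).
Step 2 — ω₀ = 1/√(0.002·2.7e-08) = 1.361e+05 rad/s.
Step 3 — f₀ = ω₀/(2π) = 2.166e+04 Hz.

f₀ = 2.166e+04 Hz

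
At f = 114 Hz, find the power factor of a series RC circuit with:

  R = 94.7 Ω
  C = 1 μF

Step 1 — Angular frequency: ω = 2π·f = 2π·114 = 716.3 rad/s.
Step 2 — Component impedances:
  R: Z = R = 94.7 Ω
  C: Z = 1/(jωC) = -j/(ω·C) = 0 - j1396 Ω
Step 3 — Series combination: Z_total = R + C = 94.7 - j1396 Ω = 1399∠-86.1° Ω.
Step 4 — Power factor: PF = cos(φ) = Re(Z)/|Z| = 94.7/1399.3 = 0.06768.
Step 5 — Type: Im(Z) = -1396 ⇒ leading (phase φ = -86.1°).

PF = 0.06768 (leading, φ = -86.1°)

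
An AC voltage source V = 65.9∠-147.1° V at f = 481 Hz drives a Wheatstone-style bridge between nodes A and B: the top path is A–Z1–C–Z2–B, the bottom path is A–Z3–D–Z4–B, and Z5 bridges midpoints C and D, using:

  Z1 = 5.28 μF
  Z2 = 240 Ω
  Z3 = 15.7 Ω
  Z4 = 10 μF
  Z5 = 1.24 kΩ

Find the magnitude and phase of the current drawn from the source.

Step 1 — Angular frequency: ω = 2π·f = 2π·481 = 3022 rad/s.
Step 2 — Component impedances:
  Z1: Z = 1/(jωC) = -j/(ω·C) = 0 - j62.67 Ω
  Z2: Z = R = 240 Ω
  Z3: Z = R = 15.7 Ω
  Z4: Z = 1/(jωC) = -j/(ω·C) = 0 - j33.09 Ω
  Z5: Z = R = 1240 Ω
Step 3 — Bridge requires nodal analysis (the Z5 bridge couples midpoints C and D, so the two paths cannot be reduced to a simple series/parallel combination). Setting node B to ground and injecting 1 A at node A, the 3-node admittance system at A, C, D solves to V_A = Z_AB = 17.01 - j28.68 Ω = 33.35∠-59.3° Ω.
Step 4 — Source phasor: V = 65.9∠-147.1° V = -55.33 - j35.8 V.
Step 5 — Ohm's law: I = V / Z_total = (-55.33 - j35.8) / (17.01 - j28.68) = 0.07679 - j1.975 A.
Step 6 — Convert to polar: |I| = 1.976 A, ∠I = -87.8°.

I = 1.976∠-87.8° A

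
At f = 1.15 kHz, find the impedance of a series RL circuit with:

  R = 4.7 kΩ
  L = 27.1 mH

Step 1 — Angular frequency: ω = 2π·f = 2π·1150 = 7226 rad/s.
Step 2 — Component impedances:
  R: Z = R = 4700 Ω
  L: Z = jωL = j·7226·0.0271 = 0 + j195.8 Ω
Step 3 — Series combination: Z_total = R + L = 4700 + j195.8 Ω = 4704∠2.4° Ω.

Z = 4700 + j195.8 Ω = 4704∠2.4° Ω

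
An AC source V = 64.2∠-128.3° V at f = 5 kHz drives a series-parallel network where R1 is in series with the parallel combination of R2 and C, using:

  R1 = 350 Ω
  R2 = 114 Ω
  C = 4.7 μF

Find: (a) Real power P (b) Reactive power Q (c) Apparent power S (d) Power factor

Step 1 — Angular frequency: ω = 2π·f = 2π·5000 = 3.142e+04 rad/s.
Step 2 — Component impedances:
  R1: Z = R = 350 Ω
  R2: Z = R = 114 Ω
  C: Z = 1/(jωC) = -j/(ω·C) = 0 - j6.773 Ω
Step 3 — Parallel branch: R2 || C = 1/(1/R2 + 1/C) = 0.4009 - j6.749 Ω.
Step 4 — Series with R1: Z_total = R1 + (R2 || C) = 350.4 - j6.749 Ω = 350.5∠-1.1° Ω.
Step 5 — Source phasor: V = 64.2∠-128.3° V = -39.79 - j50.38 V.
Step 6 — Current: I = V / Z = -0.1107 - j0.1459 A = 0.1832∠-127.2° A.
Step 7 — Complex power: S = V·I* = 11.76 - j0.2265 VA.
Step 8 — Real power: P = Re(S) = 11.76 W.
Step 9 — Reactive power: Q = Im(S) = -0.2265 VAR.
Step 10 — Apparent power: |S| = 11.76 VA.
Step 11 — Power factor: PF = P/|S| = 0.9998 (leading).

(a) P = 11.76 W  (b) Q = -0.2265 VAR  (c) S = 11.76 VA  (d) PF = 0.9998 (leading)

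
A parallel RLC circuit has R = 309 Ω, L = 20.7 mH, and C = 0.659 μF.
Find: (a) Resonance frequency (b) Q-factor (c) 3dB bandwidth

Step 1 — Resonance: ω₀ = 1/√(LC) = 1/√(0.0207·6.59e-07) = 8562 rad/s.
Step 2 — f₀ = ω₀/(2π) = 1363 Hz.
Step 3 — Parallel Q: Q = R/(ω₀L) = 309/(8562·0.0207) = 1.743.
Step 4 — Bandwidth: Δω = ω₀/Q = 4911 rad/s; BW = Δω/(2π) = 781.6 Hz.

(a) f₀ = 1363 Hz  (b) Q = 1.743  (c) BW = 781.6 Hz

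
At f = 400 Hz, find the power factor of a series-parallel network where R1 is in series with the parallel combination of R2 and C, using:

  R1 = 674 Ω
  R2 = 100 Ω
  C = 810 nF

Step 1 — Angular frequency: ω = 2π·f = 2π·400 = 2513 rad/s.
Step 2 — Component impedances:
  R1: Z = R = 674 Ω
  R2: Z = R = 100 Ω
  C: Z = 1/(jωC) = -j/(ω·C) = 0 - j491.2 Ω
Step 3 — Parallel branch: R2 || C = 1/(1/R2 + 1/C) = 96.02 - j19.55 Ω.
Step 4 — Series with R1: Z_total = R1 + (R2 || C) = 770 - j19.55 Ω = 770.3∠-1.5° Ω.
Step 5 — Power factor: PF = cos(φ) = Re(Z)/|Z| = 770.02/770.27 = 0.9997.
Step 6 — Type: Im(Z) = -19.55 ⇒ leading (phase φ = -1.5°).

PF = 0.9997 (leading, φ = -1.5°)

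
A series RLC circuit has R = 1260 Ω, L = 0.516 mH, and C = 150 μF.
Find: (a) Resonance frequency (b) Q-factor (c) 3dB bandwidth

Step 1 — Resonance condition Im(Z)=0 gives ω₀ = 1/√(LC).
Step 2 — ω₀ = 1/√(0.000516·0.00015) = 3594 rad/s.
Step 3 — f₀ = ω₀/(2π) = 572.1 Hz.
Step 4 — Series Q: Q = ω₀L/R = 3594·0.000516/1260 = 0.001472.
Step 5 — 3dB bandwidth: Δω = ω₀/Q = 2.442e+06 rad/s; BW = Δω/(2π) = 3.886e+05 Hz.

(a) f₀ = 572.1 Hz  (b) Q = 0.001472  (c) BW = 3.886e+05 Hz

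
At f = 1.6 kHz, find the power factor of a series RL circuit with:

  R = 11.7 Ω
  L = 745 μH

Step 1 — Angular frequency: ω = 2π·f = 2π·1600 = 1.005e+04 rad/s.
Step 2 — Component impedances:
  R: Z = R = 11.7 Ω
  L: Z = jωL = j·1.005e+04·0.000745 = 0 + j7.49 Ω
Step 3 — Series combination: Z_total = R + L = 11.7 + j7.49 Ω = 13.89∠32.6° Ω.
Step 4 — Power factor: PF = cos(φ) = Re(Z)/|Z| = 11.7/13.892 = 0.8422.
Step 5 — Type: Im(Z) = 7.49 ⇒ lagging (phase φ = 32.6°).

PF = 0.8422 (lagging, φ = 32.6°)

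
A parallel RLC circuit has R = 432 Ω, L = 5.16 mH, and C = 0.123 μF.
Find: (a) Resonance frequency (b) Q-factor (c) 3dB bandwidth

Step 1 — Resonance: ω₀ = 1/√(LC) = 1/√(0.00516·1.23e-07) = 3.969e+04 rad/s.
Step 2 — f₀ = ω₀/(2π) = 6317 Hz.
Step 3 — Parallel Q: Q = R/(ω₀L) = 432/(3.969e+04·0.00516) = 2.109.
Step 4 — Bandwidth: Δω = ω₀/Q = 1.882e+04 rad/s; BW = Δω/(2π) = 2995 Hz.

(a) f₀ = 6317 Hz  (b) Q = 2.109  (c) BW = 2995 Hz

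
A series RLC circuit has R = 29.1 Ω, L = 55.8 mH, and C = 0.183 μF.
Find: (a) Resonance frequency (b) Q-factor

Step 1 — Resonance condition Im(Z)=0 gives ω₀ = 1/√(LC).
Step 2 — ω₀ = 1/√(0.0558·1.83e-07) = 9896 rad/s.
Step 3 — f₀ = ω₀/(2π) = 1575 Hz.
Step 4 — Series Q: Q = ω₀L/R = 9896·0.0558/29.1 = 18.98.

(a) f₀ = 1575 Hz  (b) Q = 18.98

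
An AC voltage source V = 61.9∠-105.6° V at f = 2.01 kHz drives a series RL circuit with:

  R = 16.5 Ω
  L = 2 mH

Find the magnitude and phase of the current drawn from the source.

Step 1 — Angular frequency: ω = 2π·f = 2π·2010 = 1.263e+04 rad/s.
Step 2 — Component impedances:
  R: Z = R = 16.5 Ω
  L: Z = jωL = j·1.263e+04·0.002 = 0 + j25.26 Ω
Step 3 — Series combination: Z_total = R + L = 16.5 + j25.26 Ω = 30.17∠56.8° Ω.
Step 4 — Source phasor: V = 61.9∠-105.6° V = -16.65 - j59.62 V.
Step 5 — Ohm's law: I = V / Z_total = (-16.65 - j59.62) / (16.5 + j25.26) = -1.956 - j0.6188 A.
Step 6 — Convert to polar: |I| = 2.052 A, ∠I = -162.4°.

I = 2.052∠-162.4° A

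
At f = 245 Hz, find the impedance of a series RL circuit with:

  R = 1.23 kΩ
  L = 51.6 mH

Step 1 — Angular frequency: ω = 2π·f = 2π·245 = 1539 rad/s.
Step 2 — Component impedances:
  R: Z = R = 1230 Ω
  L: Z = jωL = j·1539·0.0516 = 0 + j79.43 Ω
Step 3 — Series combination: Z_total = R + L = 1230 + j79.43 Ω = 1233∠3.7° Ω.

Z = 1230 + j79.43 Ω = 1233∠3.7° Ω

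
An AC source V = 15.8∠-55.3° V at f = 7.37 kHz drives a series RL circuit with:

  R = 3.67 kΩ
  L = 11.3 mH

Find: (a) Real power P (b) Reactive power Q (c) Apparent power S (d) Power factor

Step 1 — Angular frequency: ω = 2π·f = 2π·7370 = 4.631e+04 rad/s.
Step 2 — Component impedances:
  R: Z = R = 3670 Ω
  L: Z = jωL = j·4.631e+04·0.0113 = 0 + j523.3 Ω
Step 3 — Series combination: Z_total = R + L = 3670 + j523.3 Ω = 3707∠8.1° Ω.
Step 4 — Source phasor: V = 15.8∠-55.3° V = 8.995 - j12.99 V.
Step 5 — Current: I = V / Z = 0.001907 - j0.003811 A = 0.004262∠-63.4° A.
Step 6 — Complex power: S = V·I* = 0.06667 + j0.009505 VA.
Step 7 — Real power: P = Re(S) = 0.06667 W.
Step 8 — Reactive power: Q = Im(S) = 0.009505 VAR.
Step 9 — Apparent power: |S| = 0.06734 VA.
Step 10 — Power factor: PF = P/|S| = 0.99 (lagging).

(a) P = 0.06667 W  (b) Q = 0.009505 VAR  (c) S = 0.06734 VA  (d) PF = 0.99 (lagging)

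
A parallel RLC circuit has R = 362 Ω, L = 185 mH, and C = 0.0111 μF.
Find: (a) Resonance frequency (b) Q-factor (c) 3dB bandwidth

Step 1 — Resonance: ω₀ = 1/√(LC) = 1/√(0.185·1.11e-08) = 2.207e+04 rad/s.
Step 2 — f₀ = ω₀/(2π) = 3512 Hz.
Step 3 — Parallel Q: Q = R/(ω₀L) = 362/(2.207e+04·0.185) = 0.08867.
Step 4 — Bandwidth: Δω = ω₀/Q = 2.489e+05 rad/s; BW = Δω/(2π) = 3.961e+04 Hz.

(a) f₀ = 3512 Hz  (b) Q = 0.08867  (c) BW = 3.961e+04 Hz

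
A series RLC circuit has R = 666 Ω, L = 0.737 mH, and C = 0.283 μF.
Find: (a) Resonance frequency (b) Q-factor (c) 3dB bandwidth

Step 1 — Resonance: ω₀ = 1/√(LC) = 1/√(0.000737·2.83e-07) = 6.924e+04 rad/s.
Step 2 — f₀ = ω₀/(2π) = 1.102e+04 Hz.
Step 3 — Series Q: Q = ω₀L/R = 6.924e+04·0.000737/666 = 0.07662.
Step 4 — Bandwidth: Δω = ω₀/Q = 9.037e+05 rad/s; BW = Δω/(2π) = 1.438e+05 Hz.

(a) f₀ = 1.102e+04 Hz  (b) Q = 0.07662  (c) BW = 1.438e+05 Hz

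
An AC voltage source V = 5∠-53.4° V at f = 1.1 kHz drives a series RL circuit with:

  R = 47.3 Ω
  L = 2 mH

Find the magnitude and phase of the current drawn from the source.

Step 1 — Angular frequency: ω = 2π·f = 2π·1100 = 6912 rad/s.
Step 2 — Component impedances:
  R: Z = R = 47.3 Ω
  L: Z = jωL = j·6912·0.002 = 0 + j13.82 Ω
Step 3 — Series combination: Z_total = R + L = 47.3 + j13.82 Ω = 49.28∠16.3° Ω.
Step 4 — Source phasor: V = 5∠-53.4° V = 2.981 - j4.014 V.
Step 5 — Ohm's law: I = V / Z_total = (2.981 - j4.014) / (47.3 + j13.82) = 0.03522 - j0.09516 A.
Step 6 — Convert to polar: |I| = 0.1015 A, ∠I = -69.7°.

I = 0.1015∠-69.7° A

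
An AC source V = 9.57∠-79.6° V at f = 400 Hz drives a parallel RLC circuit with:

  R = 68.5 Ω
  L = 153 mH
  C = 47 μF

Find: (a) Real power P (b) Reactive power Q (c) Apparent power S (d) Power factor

Step 1 — Angular frequency: ω = 2π·f = 2π·400 = 2513 rad/s.
Step 2 — Component impedances:
  R: Z = R = 68.5 Ω
  L: Z = jωL = j·2513·0.153 = 0 + j384.5 Ω
  C: Z = 1/(jωC) = -j/(ω·C) = 0 - j8.466 Ω
Step 3 — Parallel combination: 1/Z_total = 1/R + 1/L + 1/C; Z_total = 1.077 - j8.52 Ω = 8.588∠-82.8° Ω.
Step 4 — Source phasor: V = 9.57∠-79.6° V = 1.728 - j9.413 V.
Step 5 — Current: I = V / Z = 1.113 + j0.06216 A = 1.114∠3.2° A.
Step 6 — Complex power: S = V·I* = 1.337 - j10.58 VA.
Step 7 — Real power: P = Re(S) = 1.337 W.
Step 8 — Reactive power: Q = Im(S) = -10.58 VAR.
Step 9 — Apparent power: |S| = 10.66 VA.
Step 10 — Power factor: PF = P/|S| = 0.1254 (leading).

(a) P = 1.337 W  (b) Q = -10.58 VAR  (c) S = 10.66 VA  (d) PF = 0.1254 (leading)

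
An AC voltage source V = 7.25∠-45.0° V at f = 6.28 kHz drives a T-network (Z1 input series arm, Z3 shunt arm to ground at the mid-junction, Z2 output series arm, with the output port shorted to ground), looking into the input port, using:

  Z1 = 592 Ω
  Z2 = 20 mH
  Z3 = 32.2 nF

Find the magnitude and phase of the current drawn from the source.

Step 1 — Angular frequency: ω = 2π·f = 2π·6280 = 3.946e+04 rad/s.
Step 2 — Component impedances:
  Z1: Z = R = 592 Ω
  Z2: Z = jωL = j·3.946e+04·0.02 = 0 + j789.2 Ω
  Z3: Z = 1/(jωC) = -j/(ω·C) = 0 - j787.1 Ω
Step 3 — With the output port shorted to ground, the output series arm Z2 runs from the junction to ground; the shunt arm Z3 also runs from the junction to ground. They appear in parallel: Z3 || Z2 = 0 - j2.938e+05 Ω.
Step 4 — Series with input arm Z1: Z_in = Z1 + (Z3 || Z2) = 592 - j2.938e+05 Ω = 2.938e+05∠-89.9° Ω.
Step 5 — Source phasor: V = 7.25∠-45.0° V = 5.127 - j5.127 V.
Step 6 — Ohm's law: I = V / Z_total = (5.127 - j5.127) / (592 - j2.938e+05) = 1.748e-05 + j1.741e-05 A.
Step 7 — Convert to polar: |I| = 2.467e-05 A, ∠I = 44.9°.

I = 2.467e-05∠44.9° A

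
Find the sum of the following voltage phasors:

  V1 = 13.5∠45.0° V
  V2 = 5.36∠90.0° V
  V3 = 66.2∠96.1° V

Step 1 — Convert each phasor to rectangular form:
  V1 = 13.5·(cos(45.0°) + j·sin(45.0°)) = 9.546 + j9.546 V
  V2 = 5.36·(cos(90.0°) + j·sin(90.0°)) = 0 + j5.36 V
  V3 = 66.2·(cos(96.1°) + j·sin(96.1°)) = -7.035 + j65.83 V
Step 2 — Sum components: V_total = 2.511 + j80.73 V.
Step 3 — Convert to polar: |V_total| = 80.77 V, ∠V_total = 88.2°.

V_total = 80.77∠88.2° V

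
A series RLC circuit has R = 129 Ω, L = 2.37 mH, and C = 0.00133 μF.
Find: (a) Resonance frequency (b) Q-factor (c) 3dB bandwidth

Step 1 — Resonance: ω₀ = 1/√(LC) = 1/√(0.00237·1.33e-09) = 5.632e+05 rad/s.
Step 2 — f₀ = ω₀/(2π) = 8.964e+04 Hz.
Step 3 — Series Q: Q = ω₀L/R = 5.632e+05·0.00237/129 = 10.35.
Step 4 — Bandwidth: Δω = ω₀/Q = 5.443e+04 rad/s; BW = Δω/(2π) = 8663 Hz.

(a) f₀ = 8.964e+04 Hz  (b) Q = 10.35  (c) BW = 8663 Hz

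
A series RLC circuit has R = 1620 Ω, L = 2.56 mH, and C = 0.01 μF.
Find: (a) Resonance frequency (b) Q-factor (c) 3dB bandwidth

Step 1 — Resonance: ω₀ = 1/√(LC) = 1/√(0.00256·1e-08) = 1.976e+05 rad/s.
Step 2 — f₀ = ω₀/(2π) = 3.146e+04 Hz.
Step 3 — Series Q: Q = ω₀L/R = 1.976e+05·0.00256/1620 = 0.3123.
Step 4 — Bandwidth: Δω = ω₀/Q = 6.328e+05 rad/s; BW = Δω/(2π) = 1.007e+05 Hz.

(a) f₀ = 3.146e+04 Hz  (b) Q = 0.3123  (c) BW = 1.007e+05 Hz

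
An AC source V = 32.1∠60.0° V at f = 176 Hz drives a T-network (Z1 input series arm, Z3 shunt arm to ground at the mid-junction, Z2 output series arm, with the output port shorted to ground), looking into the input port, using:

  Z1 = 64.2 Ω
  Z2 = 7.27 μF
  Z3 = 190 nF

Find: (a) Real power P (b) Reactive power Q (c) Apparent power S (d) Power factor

Step 1 — Angular frequency: ω = 2π·f = 2π·176 = 1106 rad/s.
Step 2 — Component impedances:
  Z1: Z = R = 64.2 Ω
  Z2: Z = 1/(jωC) = -j/(ω·C) = 0 - j124.4 Ω
  Z3: Z = 1/(jωC) = -j/(ω·C) = 0 - j4759 Ω
Step 3 — With the output port shorted to ground, the output series arm Z2 runs from the junction to ground; the shunt arm Z3 also runs from the junction to ground. They appear in parallel: Z3 || Z2 = 0 - j121.2 Ω.
Step 4 — Series with input arm Z1: Z_in = Z1 + (Z3 || Z2) = 64.2 - j121.2 Ω = 137.2∠-62.1° Ω.
Step 5 — Source phasor: V = 32.1∠60.0° V = 16.05 + j27.8 V.
Step 6 — Current: I = V / Z = -0.1243 + j0.1983 A = 0.234∠122.1° A.
Step 7 — Complex power: S = V·I* = 3.516 - j6.638 VA.
Step 8 — Real power: P = Re(S) = 3.516 W.
Step 9 — Reactive power: Q = Im(S) = -6.638 VAR.
Step 10 — Apparent power: |S| = 7.512 VA.
Step 11 — Power factor: PF = P/|S| = 0.468 (leading).

(a) P = 3.516 W  (b) Q = -6.638 VAR  (c) S = 7.512 VA  (d) PF = 0.468 (leading)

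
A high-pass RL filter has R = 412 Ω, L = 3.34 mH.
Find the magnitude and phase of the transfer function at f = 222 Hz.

Step 1 — Angular frequency: ω = 2π·222 = 1395 rad/s.
Step 2 — Transfer function: H(jω) = jωL/(R + jωL).
Step 3 — Numerator jωL = j·4.659; denominator R + jωL = 412 + j4.659.
Step 4 — H = 0.0001279 + j0.01131.
Step 5 — Magnitude: |H| = 0.01131 (-38.9 dB); phase: φ = 89.4°.

|H| = 0.01131 (-38.9 dB), φ = 89.4°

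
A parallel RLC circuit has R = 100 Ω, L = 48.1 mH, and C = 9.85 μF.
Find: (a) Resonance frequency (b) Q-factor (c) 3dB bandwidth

Step 1 — Resonance: ω₀ = 1/√(LC) = 1/√(0.0481·9.85e-06) = 1453 rad/s.
Step 2 — f₀ = ω₀/(2π) = 231.2 Hz.
Step 3 — Parallel Q: Q = R/(ω₀L) = 100/(1453·0.0481) = 1.431.
Step 4 — Bandwidth: Δω = ω₀/Q = 1015 rad/s; BW = Δω/(2π) = 161.6 Hz.

(a) f₀ = 231.2 Hz  (b) Q = 1.431  (c) BW = 161.6 Hz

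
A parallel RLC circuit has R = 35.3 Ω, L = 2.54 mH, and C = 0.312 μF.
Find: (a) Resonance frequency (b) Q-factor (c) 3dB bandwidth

Step 1 — Resonance: ω₀ = 1/√(LC) = 1/√(0.00254·3.12e-07) = 3.552e+04 rad/s.
Step 2 — f₀ = ω₀/(2π) = 5654 Hz.
Step 3 — Parallel Q: Q = R/(ω₀L) = 35.3/(3.552e+04·0.00254) = 0.3912.
Step 4 — Bandwidth: Δω = ω₀/Q = 9.08e+04 rad/s; BW = Δω/(2π) = 1.445e+04 Hz.

(a) f₀ = 5654 Hz  (b) Q = 0.3912  (c) BW = 1.445e+04 Hz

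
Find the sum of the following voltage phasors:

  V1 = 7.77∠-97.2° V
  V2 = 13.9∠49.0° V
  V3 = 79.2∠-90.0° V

Step 1 — Convert each phasor to rectangular form:
  V1 = 7.77·(cos(-97.2°) + j·sin(-97.2°)) = -0.9738 - j7.709 V
  V2 = 13.9·(cos(49.0°) + j·sin(49.0°)) = 9.119 + j10.49 V
  V3 = 79.2·(cos(-90.0°) + j·sin(-90.0°)) = 0 - j79.2 V
Step 2 — Sum components: V_total = 8.145 - j76.42 V.
Step 3 — Convert to polar: |V_total| = 76.85 V, ∠V_total = -83.9°.

V_total = 76.85∠-83.9° V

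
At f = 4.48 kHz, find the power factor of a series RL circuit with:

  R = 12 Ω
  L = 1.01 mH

Step 1 — Angular frequency: ω = 2π·f = 2π·4480 = 2.815e+04 rad/s.
Step 2 — Component impedances:
  R: Z = R = 12 Ω
  L: Z = jωL = j·2.815e+04·0.00101 = 0 + j28.43 Ω
Step 3 — Series combination: Z_total = R + L = 12 + j28.43 Ω = 30.86∠67.1° Ω.
Step 4 — Power factor: PF = cos(φ) = Re(Z)/|Z| = 12/30.86 = 0.3889.
Step 5 — Type: Im(Z) = 28.43 ⇒ lagging (phase φ = 67.1°).

PF = 0.3889 (lagging, φ = 67.1°)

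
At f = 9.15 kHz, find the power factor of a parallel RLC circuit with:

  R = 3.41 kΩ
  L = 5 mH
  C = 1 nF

Step 1 — Angular frequency: ω = 2π·f = 2π·9150 = 5.749e+04 rad/s.
Step 2 — Component impedances:
  R: Z = R = 3410 Ω
  L: Z = jωL = j·5.749e+04·0.005 = 0 + j287.5 Ω
  C: Z = 1/(jωC) = -j/(ω·C) = 0 - j1.739e+04 Ω
Step 3 — Parallel combination: 1/Z_total = 1/R + 1/L + 1/C; Z_total = 24.87 + j290.2 Ω = 291.2∠85.1° Ω.
Step 4 — Power factor: PF = cos(φ) = Re(Z)/|Z| = 24.87/291.22 = 0.0854.
Step 5 — Type: Im(Z) = 290.2 ⇒ lagging (phase φ = 85.1°).

PF = 0.0854 (lagging, φ = 85.1°)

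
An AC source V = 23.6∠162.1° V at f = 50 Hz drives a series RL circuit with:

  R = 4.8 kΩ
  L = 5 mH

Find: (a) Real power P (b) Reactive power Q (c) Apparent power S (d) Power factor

Step 1 — Angular frequency: ω = 2π·f = 2π·50 = 314.2 rad/s.
Step 2 — Component impedances:
  R: Z = R = 4800 Ω
  L: Z = jωL = j·314.2·0.005 = 0 + j1.571 Ω
Step 3 — Series combination: Z_total = R + L = 4800 + j1.571 Ω = 4800∠0.0° Ω.
Step 4 — Source phasor: V = 23.6∠162.1° V = -22.46 + j7.254 V.
Step 5 — Current: I = V / Z = -0.004678 + j0.001513 A = 0.004917∠162.1° A.
Step 6 — Complex power: S = V·I* = 0.116 + j3.797e-05 VA.
Step 7 — Real power: P = Re(S) = 0.116 W.
Step 8 — Reactive power: Q = Im(S) = 3.797e-05 VAR.
Step 9 — Apparent power: |S| = 0.116 VA.
Step 10 — Power factor: PF = P/|S| = 1 (lagging).

(a) P = 0.116 W  (b) Q = 3.797e-05 VAR  (c) S = 0.116 VA  (d) PF = 1 (lagging)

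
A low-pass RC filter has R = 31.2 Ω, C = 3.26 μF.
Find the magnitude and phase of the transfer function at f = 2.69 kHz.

Step 1 — Angular frequency: ω = 2π·2690 = 1.69e+04 rad/s.
Step 2 — Transfer function: H(jω) = 1/(1 + jωRC).
Step 3 — Denominator: 1 + jωRC = 1 + j·1.69e+04·31.2·3.26e-06 = 1 + j1.719.
Step 4 — H = 0.2528 - j0.4346.
Step 5 — Magnitude: |H| = 0.5028 (-6.0 dB); phase: φ = -59.8°.

|H| = 0.5028 (-6.0 dB), φ = -59.8°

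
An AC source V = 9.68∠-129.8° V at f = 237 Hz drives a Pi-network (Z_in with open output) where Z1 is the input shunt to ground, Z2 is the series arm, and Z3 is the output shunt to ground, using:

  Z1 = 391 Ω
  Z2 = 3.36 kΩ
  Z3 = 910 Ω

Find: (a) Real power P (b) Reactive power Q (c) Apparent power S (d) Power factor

Step 1 — Angular frequency: ω = 2π·f = 2π·237 = 1489 rad/s.
Step 2 — Component impedances:
  Z1: Z = R = 391 Ω
  Z2: Z = R = 3360 Ω
  Z3: Z = R = 910 Ω
Step 3 — With open output, the series arm Z2 and the output shunt Z3 appear in series to ground: Z2 + Z3 = 4270 Ω.
Step 4 — Parallel with input shunt Z1: Z_in = Z1 || (Z2 + Z3) = 358.2 Ω = 358.2∠0.0° Ω.
Step 5 — Source phasor: V = 9.68∠-129.8° V = -6.196 - j7.437 V.
Step 6 — Current: I = V / Z = -0.0173 - j0.02076 A = 0.02702∠-129.8° A.
Step 7 — Complex power: S = V·I* = 0.2616 VA.
Step 8 — Real power: P = Re(S) = 0.2616 W.
Step 9 — Reactive power: Q = Im(S) = 0 VAR.
Step 10 — Apparent power: |S| = 0.2616 VA.
Step 11 — Power factor: PF = P/|S| = 1 (unity).

(a) P = 0.2616 W  (b) Q = 0 VAR  (c) S = 0.2616 VA  (d) PF = 1 (unity)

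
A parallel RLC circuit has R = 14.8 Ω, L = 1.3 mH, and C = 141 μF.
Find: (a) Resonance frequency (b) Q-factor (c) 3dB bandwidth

Step 1 — Resonance: ω₀ = 1/√(LC) = 1/√(0.0013·0.000141) = 2336 rad/s.
Step 2 — f₀ = ω₀/(2π) = 371.7 Hz.
Step 3 — Parallel Q: Q = R/(ω₀L) = 14.8/(2336·0.0013) = 4.874.
Step 4 — Bandwidth: Δω = ω₀/Q = 479.2 rad/s; BW = Δω/(2π) = 76.27 Hz.

(a) f₀ = 371.7 Hz  (b) Q = 4.874  (c) BW = 76.27 Hz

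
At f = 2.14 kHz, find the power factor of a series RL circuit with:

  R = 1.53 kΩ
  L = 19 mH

Step 1 — Angular frequency: ω = 2π·f = 2π·2140 = 1.345e+04 rad/s.
Step 2 — Component impedances:
  R: Z = R = 1530 Ω
  L: Z = jωL = j·1.345e+04·0.019 = 0 + j255.5 Ω
Step 3 — Series combination: Z_total = R + L = 1530 + j255.5 Ω = 1551∠9.5° Ω.
Step 4 — Power factor: PF = cos(φ) = Re(Z)/|Z| = 1530/1551.2 = 0.9863.
Step 5 — Type: Im(Z) = 255.5 ⇒ lagging (phase φ = 9.5°).

PF = 0.9863 (lagging, φ = 9.5°)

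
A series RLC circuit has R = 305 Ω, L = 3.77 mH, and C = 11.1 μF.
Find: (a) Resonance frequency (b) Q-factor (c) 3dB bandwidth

Step 1 — Resonance condition Im(Z)=0 gives ω₀ = 1/√(LC).
Step 2 — ω₀ = 1/√(0.00377·1.11e-05) = 4888 rad/s.
Step 3 — f₀ = ω₀/(2π) = 778 Hz.
Step 4 — Series Q: Q = ω₀L/R = 4888·0.00377/305 = 0.06042.
Step 5 — 3dB bandwidth: Δω = ω₀/Q = 8.09e+04 rad/s; BW = Δω/(2π) = 1.288e+04 Hz.

(a) f₀ = 778 Hz  (b) Q = 0.06042  (c) BW = 1.288e+04 Hz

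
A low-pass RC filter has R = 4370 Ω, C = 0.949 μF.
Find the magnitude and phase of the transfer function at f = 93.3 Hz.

Step 1 — Angular frequency: ω = 2π·93.3 = 586.2 rad/s.
Step 2 — Transfer function: H(jω) = 1/(1 + jωRC).
Step 3 — Denominator: 1 + jωRC = 1 + j·586.2·4370·9.49e-07 = 1 + j2.431.
Step 4 — H = 0.1447 - j0.3518.
Step 5 — Magnitude: |H| = 0.3804 (-8.4 dB); phase: φ = -67.6°.

|H| = 0.3804 (-8.4 dB), φ = -67.6°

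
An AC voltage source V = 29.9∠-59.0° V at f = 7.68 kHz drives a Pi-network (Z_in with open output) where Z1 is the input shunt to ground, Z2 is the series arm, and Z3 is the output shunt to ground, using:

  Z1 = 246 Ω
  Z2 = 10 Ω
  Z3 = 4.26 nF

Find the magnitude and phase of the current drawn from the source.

Step 1 — Angular frequency: ω = 2π·f = 2π·7680 = 4.825e+04 rad/s.
Step 2 — Component impedances:
  Z1: Z = R = 246 Ω
  Z2: Z = R = 10 Ω
  Z3: Z = 1/(jωC) = -j/(ω·C) = 0 - j4865 Ω
Step 3 — With open output, the series arm Z2 and the output shunt Z3 appear in series to ground: Z2 + Z3 = 10 - j4865 Ω.
Step 4 — Parallel with input shunt Z1: Z_in = Z1 || (Z2 + Z3) = 245.3 - j12.41 Ω = 245.7∠-2.9° Ω.
Step 5 — Source phasor: V = 29.9∠-59.0° V = 15.4 - j25.63 V.
Step 6 — Ohm's law: I = V / Z_total = (15.4 - j25.63) / (245.3 - j12.41) = 0.06788 - j0.101 A.
Step 7 — Convert to polar: |I| = 0.1217 A, ∠I = -56.1°.

I = 0.1217∠-56.1° A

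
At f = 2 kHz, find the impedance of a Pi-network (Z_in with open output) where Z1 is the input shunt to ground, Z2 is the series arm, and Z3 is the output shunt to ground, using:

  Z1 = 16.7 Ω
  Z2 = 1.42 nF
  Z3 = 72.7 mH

Step 1 — Angular frequency: ω = 2π·f = 2π·2000 = 1.257e+04 rad/s.
Step 2 — Component impedances:
  Z1: Z = R = 16.7 Ω
  Z2: Z = 1/(jωC) = -j/(ω·C) = 0 - j5.604e+04 Ω
  Z3: Z = jωL = j·1.257e+04·0.0727 = 0 + j913.6 Ω
Step 3 — With open output, the series arm Z2 and the output shunt Z3 appear in series to ground: Z2 + Z3 = 0 - j5.513e+04 Ω.
Step 4 — Parallel with input shunt Z1: Z_in = Z1 || (Z2 + Z3) = 16.7 - j0.005059 Ω = 16.7∠-0.0° Ω.

Z = 16.7 - j0.005059 Ω = 16.7∠-0.0° Ω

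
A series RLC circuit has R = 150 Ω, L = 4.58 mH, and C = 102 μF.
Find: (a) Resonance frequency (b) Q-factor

Step 1 — Resonance condition Im(Z)=0 gives ω₀ = 1/√(LC).
Step 2 — ω₀ = 1/√(0.00458·0.000102) = 1463 rad/s.
Step 3 — f₀ = ω₀/(2π) = 232.9 Hz.
Step 4 — Series Q: Q = ω₀L/R = 1463·0.00458/150 = 0.04467.

(a) f₀ = 232.9 Hz  (b) Q = 0.04467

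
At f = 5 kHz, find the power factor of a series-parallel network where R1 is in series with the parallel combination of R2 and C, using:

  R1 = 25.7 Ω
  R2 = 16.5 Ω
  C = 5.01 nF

Step 1 — Angular frequency: ω = 2π·f = 2π·5000 = 3.142e+04 rad/s.
Step 2 — Component impedances:
  R1: Z = R = 25.7 Ω
  R2: Z = R = 16.5 Ω
  C: Z = 1/(jωC) = -j/(ω·C) = 0 - j6353 Ω
Step 3 — Parallel branch: R2 || C = 1/(1/R2 + 1/C) = 16.5 - j0.04285 Ω.
Step 4 — Series with R1: Z_total = R1 + (R2 || C) = 42.2 - j0.04285 Ω = 42.2∠-0.1° Ω.
Step 5 — Power factor: PF = cos(φ) = Re(Z)/|Z| = 42.2/42.2 = 1.
Step 6 — Type: Im(Z) = -0.04285 ⇒ leading (phase φ = -0.1°).

PF = 1 (leading, φ = -0.1°)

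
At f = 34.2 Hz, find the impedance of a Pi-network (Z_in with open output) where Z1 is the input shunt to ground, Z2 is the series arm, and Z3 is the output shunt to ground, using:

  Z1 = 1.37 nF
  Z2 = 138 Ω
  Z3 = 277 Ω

Step 1 — Angular frequency: ω = 2π·f = 2π·34.2 = 214.9 rad/s.
Step 2 — Component impedances:
  Z1: Z = 1/(jωC) = -j/(ω·C) = 0 - j3.397e+06 Ω
  Z2: Z = R = 138 Ω
  Z3: Z = R = 277 Ω
Step 3 — With open output, the series arm Z2 and the output shunt Z3 appear in series to ground: Z2 + Z3 = 415 Ω.
Step 4 — Parallel with input shunt Z1: Z_in = Z1 || (Z2 + Z3) = 415 - j0.0507 Ω = 415∠-0.0° Ω.

Z = 415 - j0.0507 Ω = 415∠-0.0° Ω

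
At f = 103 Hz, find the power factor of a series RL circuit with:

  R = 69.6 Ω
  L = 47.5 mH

Step 1 — Angular frequency: ω = 2π·f = 2π·103 = 647.2 rad/s.
Step 2 — Component impedances:
  R: Z = R = 69.6 Ω
  L: Z = jωL = j·647.2·0.0475 = 0 + j30.74 Ω
Step 3 — Series combination: Z_total = R + L = 69.6 + j30.74 Ω = 76.09∠23.8° Ω.
Step 4 — Power factor: PF = cos(φ) = Re(Z)/|Z| = 69.6/76.09 = 0.9147.
Step 5 — Type: Im(Z) = 30.74 ⇒ lagging (phase φ = 23.8°).

PF = 0.9147 (lagging, φ = 23.8°)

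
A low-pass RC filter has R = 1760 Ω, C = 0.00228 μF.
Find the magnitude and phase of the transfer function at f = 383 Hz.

Step 1 — Angular frequency: ω = 2π·383 = 2406 rad/s.
Step 2 — Transfer function: H(jω) = 1/(1 + jωRC).
Step 3 — Denominator: 1 + jωRC = 1 + j·2406·1760·2.28e-09 = 1 + j0.009657.
Step 4 — H = 0.9999 - j0.009656.
Step 5 — Magnitude: |H| = 1 (-0.0 dB); phase: φ = -0.6°.

|H| = 1 (-0.0 dB), φ = -0.6°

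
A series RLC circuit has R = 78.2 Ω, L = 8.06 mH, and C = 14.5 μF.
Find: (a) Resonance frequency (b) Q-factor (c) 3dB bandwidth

Step 1 — Resonance condition Im(Z)=0 gives ω₀ = 1/√(LC).
Step 2 — ω₀ = 1/√(0.00806·1.45e-05) = 2925 rad/s.
Step 3 — f₀ = ω₀/(2π) = 465.6 Hz.
Step 4 — Series Q: Q = ω₀L/R = 2925·0.00806/78.2 = 0.3015.
Step 5 — 3dB bandwidth: Δω = ω₀/Q = 9702 rad/s; BW = Δω/(2π) = 1544 Hz.

(a) f₀ = 465.6 Hz  (b) Q = 0.3015  (c) BW = 1544 Hz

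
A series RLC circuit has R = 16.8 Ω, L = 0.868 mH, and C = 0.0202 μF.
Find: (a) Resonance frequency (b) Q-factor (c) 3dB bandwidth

Step 1 — Resonance: ω₀ = 1/√(LC) = 1/√(0.000868·2.02e-08) = 2.388e+05 rad/s.
Step 2 — f₀ = ω₀/(2π) = 3.801e+04 Hz.
Step 3 — Series Q: Q = ω₀L/R = 2.388e+05·0.000868/16.8 = 12.34.
Step 4 — Bandwidth: Δω = ω₀/Q = 1.935e+04 rad/s; BW = Δω/(2π) = 3080 Hz.

(a) f₀ = 3.801e+04 Hz  (b) Q = 12.34  (c) BW = 3080 Hz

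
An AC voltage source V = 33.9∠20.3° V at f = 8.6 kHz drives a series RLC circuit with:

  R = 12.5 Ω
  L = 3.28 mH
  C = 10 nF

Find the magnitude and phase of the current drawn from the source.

Step 1 — Angular frequency: ω = 2π·f = 2π·8600 = 5.404e+04 rad/s.
Step 2 — Component impedances:
  R: Z = R = 12.5 Ω
  L: Z = jωL = j·5.404e+04·0.00328 = 0 + j177.2 Ω
  C: Z = 1/(jωC) = -j/(ω·C) = 0 - j1851 Ω
Step 3 — Series combination: Z_total = R + L + C = 12.5 - j1673 Ω = 1673∠-89.6° Ω.
Step 4 — Source phasor: V = 33.9∠20.3° V = 31.79 + j11.76 V.
Step 5 — Ohm's law: I = V / Z_total = (31.79 + j11.76) / (12.5 - j1673) = -0.006886 + j0.01905 A.
Step 6 — Convert to polar: |I| = 0.02026 A, ∠I = 109.9°.

I = 0.02026∠109.9° A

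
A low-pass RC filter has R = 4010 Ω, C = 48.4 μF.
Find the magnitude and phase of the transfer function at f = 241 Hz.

Step 1 — Angular frequency: ω = 2π·241 = 1514 rad/s.
Step 2 — Transfer function: H(jω) = 1/(1 + jωRC).
Step 3 — Denominator: 1 + jωRC = 1 + j·1514·4010·4.84e-05 = 1 + j293.9.
Step 4 — H = 1.158e-05 - j0.003403.
Step 5 — Magnitude: |H| = 0.003403 (-49.4 dB); phase: φ = -89.8°.

|H| = 0.003403 (-49.4 dB), φ = -89.8°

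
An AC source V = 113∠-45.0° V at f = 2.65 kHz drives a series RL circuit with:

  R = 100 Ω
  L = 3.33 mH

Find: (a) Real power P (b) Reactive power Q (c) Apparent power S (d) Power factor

Step 1 — Angular frequency: ω = 2π·f = 2π·2650 = 1.665e+04 rad/s.
Step 2 — Component impedances:
  R: Z = R = 100 Ω
  L: Z = jωL = j·1.665e+04·0.00333 = 0 + j55.45 Ω
Step 3 — Series combination: Z_total = R + L = 100 + j55.45 Ω = 114.3∠29.0° Ω.
Step 4 — Source phasor: V = 113∠-45.0° V = 79.9 - j79.9 V.
Step 5 — Current: I = V / Z = 0.2723 - j0.95 A = 0.9883∠-74.0° A.
Step 6 — Complex power: S = V·I* = 97.67 + j54.15 VA.
Step 7 — Real power: P = Re(S) = 97.67 W.
Step 8 — Reactive power: Q = Im(S) = 54.15 VAR.
Step 9 — Apparent power: |S| = 111.7 VA.
Step 10 — Power factor: PF = P/|S| = 0.8746 (lagging).

(a) P = 97.67 W  (b) Q = 54.15 VAR  (c) S = 111.7 VA  (d) PF = 0.8746 (lagging)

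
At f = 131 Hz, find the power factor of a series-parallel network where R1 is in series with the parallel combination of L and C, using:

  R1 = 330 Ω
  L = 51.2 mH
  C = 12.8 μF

Step 1 — Angular frequency: ω = 2π·f = 2π·131 = 823.1 rad/s.
Step 2 — Component impedances:
  R1: Z = R = 330 Ω
  L: Z = jωL = j·823.1·0.0512 = 0 + j42.14 Ω
  C: Z = 1/(jωC) = -j/(ω·C) = 0 - j94.92 Ω
Step 3 — Parallel branch: L || C = 1/(1/L + 1/C) = 0 + j75.8 Ω.
Step 4 — Series with R1: Z_total = R1 + (L || C) = 330 + j75.8 Ω = 338.6∠12.9° Ω.
Step 5 — Power factor: PF = cos(φ) = Re(Z)/|Z| = 330/338.6 = 0.9746.
Step 6 — Type: Im(Z) = 75.8 ⇒ lagging (phase φ = 12.9°).

PF = 0.9746 (lagging, φ = 12.9°)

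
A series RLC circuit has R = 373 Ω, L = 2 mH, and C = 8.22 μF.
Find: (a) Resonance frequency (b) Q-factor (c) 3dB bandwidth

Step 1 — Resonance condition Im(Z)=0 gives ω₀ = 1/√(LC).
Step 2 — ω₀ = 1/√(0.002·8.22e-06) = 7799 rad/s.
Step 3 — f₀ = ω₀/(2π) = 1241 Hz.
Step 4 — Series Q: Q = ω₀L/R = 7799·0.002/373 = 0.04182.
Step 5 — 3dB bandwidth: Δω = ω₀/Q = 1.865e+05 rad/s; BW = Δω/(2π) = 2.968e+04 Hz.

(a) f₀ = 1241 Hz  (b) Q = 0.04182  (c) BW = 2.968e+04 Hz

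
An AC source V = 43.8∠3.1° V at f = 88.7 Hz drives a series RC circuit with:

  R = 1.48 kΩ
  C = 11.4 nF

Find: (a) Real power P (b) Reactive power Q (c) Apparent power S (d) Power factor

Step 1 — Angular frequency: ω = 2π·f = 2π·88.7 = 557.3 rad/s.
Step 2 — Component impedances:
  R: Z = R = 1480 Ω
  C: Z = 1/(jωC) = -j/(ω·C) = 0 - j1.574e+05 Ω
Step 3 — Series combination: Z_total = R + C = 1480 - j1.574e+05 Ω = 1.574e+05∠-89.5° Ω.
Step 4 — Source phasor: V = 43.8∠3.1° V = 43.74 + j2.369 V.
Step 5 — Current: I = V / Z = -1.244e-05 + j0.000278 A = 0.0002783∠92.6° A.
Step 6 — Complex power: S = V·I* = 0.0001146 - j0.01219 VA.
Step 7 — Real power: P = Re(S) = 0.0001146 W.
Step 8 — Reactive power: Q = Im(S) = -0.01219 VAR.
Step 9 — Apparent power: |S| = 0.01219 VA.
Step 10 — Power factor: PF = P/|S| = 0.009403 (leading).

(a) P = 0.0001146 W  (b) Q = -0.01219 VAR  (c) S = 0.01219 VA  (d) PF = 0.009403 (leading)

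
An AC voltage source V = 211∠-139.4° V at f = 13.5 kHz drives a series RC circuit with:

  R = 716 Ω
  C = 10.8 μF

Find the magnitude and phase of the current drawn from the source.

Step 1 — Angular frequency: ω = 2π·f = 2π·1.35e+04 = 8.482e+04 rad/s.
Step 2 — Component impedances:
  R: Z = R = 716 Ω
  C: Z = 1/(jωC) = -j/(ω·C) = 0 - j1.092 Ω
Step 3 — Series combination: Z_total = R + C = 716 - j1.092 Ω = 716∠-0.1° Ω.
Step 4 — Source phasor: V = 211∠-139.4° V = -160.2 - j137.3 V.
Step 5 — Ohm's law: I = V / Z_total = (-160.2 - j137.3) / (716 - j1.092) = -0.2235 - j0.1921 A.
Step 6 — Convert to polar: |I| = 0.2947 A, ∠I = -139.3°.

I = 0.2947∠-139.3° A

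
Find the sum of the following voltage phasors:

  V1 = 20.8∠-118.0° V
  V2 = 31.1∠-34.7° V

Step 1 — Convert each phasor to rectangular form:
  V1 = 20.8·(cos(-118.0°) + j·sin(-118.0°)) = -9.765 - j18.37 V
  V2 = 31.1·(cos(-34.7°) + j·sin(-34.7°)) = 25.57 - j17.7 V
Step 2 — Sum components: V_total = 15.8 - j36.07 V.
Step 3 — Convert to polar: |V_total| = 39.38 V, ∠V_total = -66.3°.

V_total = 39.38∠-66.3° V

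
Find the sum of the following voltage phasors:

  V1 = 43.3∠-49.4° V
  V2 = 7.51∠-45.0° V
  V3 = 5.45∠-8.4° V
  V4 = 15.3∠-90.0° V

Step 1 — Convert each phasor to rectangular form:
  V1 = 43.3·(cos(-49.4°) + j·sin(-49.4°)) = 28.18 - j32.88 V
  V2 = 7.51·(cos(-45.0°) + j·sin(-45.0°)) = 5.31 - j5.31 V
  V3 = 5.45·(cos(-8.4°) + j·sin(-8.4°)) = 5.392 - j0.7962 V
  V4 = 15.3·(cos(-90.0°) + j·sin(-90.0°)) = 0 - j15.3 V
Step 2 — Sum components: V_total = 38.88 - j54.28 V.
Step 3 — Convert to polar: |V_total| = 66.77 V, ∠V_total = -54.4°.

V_total = 66.77∠-54.4° V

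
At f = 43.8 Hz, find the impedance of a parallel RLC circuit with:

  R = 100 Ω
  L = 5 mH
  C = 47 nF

Step 1 — Angular frequency: ω = 2π·f = 2π·43.8 = 275.2 rad/s.
Step 2 — Component impedances:
  R: Z = R = 100 Ω
  L: Z = jωL = j·275.2·0.005 = 0 + j1.376 Ω
  C: Z = 1/(jωC) = -j/(ω·C) = 0 - j7.731e+04 Ω
Step 3 — Parallel combination: 1/Z_total = 1/R + 1/L + 1/C; Z_total = 0.01893 + j1.376 Ω = 1.376∠89.2° Ω.

Z = 0.01893 + j1.376 Ω = 1.376∠89.2° Ω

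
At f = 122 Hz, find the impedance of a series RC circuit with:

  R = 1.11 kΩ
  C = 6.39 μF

Step 1 — Angular frequency: ω = 2π·f = 2π·122 = 766.5 rad/s.
Step 2 — Component impedances:
  R: Z = R = 1110 Ω
  C: Z = 1/(jωC) = -j/(ω·C) = 0 - j204.2 Ω
Step 3 — Series combination: Z_total = R + C = 1110 - j204.2 Ω = 1129∠-10.4° Ω.

Z = 1110 - j204.2 Ω = 1129∠-10.4° Ω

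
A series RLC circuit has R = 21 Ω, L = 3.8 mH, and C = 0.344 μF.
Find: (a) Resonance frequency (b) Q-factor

Step 1 — Resonance condition Im(Z)=0 gives ω₀ = 1/√(LC).
Step 2 — ω₀ = 1/√(0.0038·3.44e-07) = 2.766e+04 rad/s.
Step 3 — f₀ = ω₀/(2π) = 4402 Hz.
Step 4 — Series Q: Q = ω₀L/R = 2.766e+04·0.0038/21 = 5.005.

(a) f₀ = 4402 Hz  (b) Q = 5.005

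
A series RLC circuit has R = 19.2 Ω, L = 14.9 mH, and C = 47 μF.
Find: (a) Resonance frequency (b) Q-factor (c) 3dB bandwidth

Step 1 — Resonance: ω₀ = 1/√(LC) = 1/√(0.0149·4.7e-05) = 1195 rad/s.
Step 2 — f₀ = ω₀/(2π) = 190.2 Hz.
Step 3 — Series Q: Q = ω₀L/R = 1195·0.0149/19.2 = 0.9273.
Step 4 — Bandwidth: Δω = ω₀/Q = 1289 rad/s; BW = Δω/(2π) = 205.1 Hz.

(a) f₀ = 190.2 Hz  (b) Q = 0.9273  (c) BW = 205.1 Hz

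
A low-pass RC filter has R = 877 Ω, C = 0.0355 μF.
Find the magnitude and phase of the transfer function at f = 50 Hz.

Step 1 — Angular frequency: ω = 2π·50 = 314.2 rad/s.
Step 2 — Transfer function: H(jω) = 1/(1 + jωRC).
Step 3 — Denominator: 1 + jωRC = 1 + j·314.2·877·3.55e-08 = 1 + j0.009781.
Step 4 — H = 0.9999 - j0.00978.
Step 5 — Magnitude: |H| = 1 (-0.0 dB); phase: φ = -0.6°.

|H| = 1 (-0.0 dB), φ = -0.6°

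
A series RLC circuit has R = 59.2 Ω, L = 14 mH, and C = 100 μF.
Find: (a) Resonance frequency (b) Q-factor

Step 1 — Resonance condition Im(Z)=0 gives ω₀ = 1/√(LC).
Step 2 — ω₀ = 1/√(0.014·0.0001) = 845.2 rad/s.
Step 3 — f₀ = ω₀/(2π) = 134.5 Hz.
Step 4 — Series Q: Q = ω₀L/R = 845.2·0.014/59.2 = 0.1999.

(a) f₀ = 134.5 Hz  (b) Q = 0.1999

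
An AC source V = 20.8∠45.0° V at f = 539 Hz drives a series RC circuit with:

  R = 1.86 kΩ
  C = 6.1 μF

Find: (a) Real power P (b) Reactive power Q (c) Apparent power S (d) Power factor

Step 1 — Angular frequency: ω = 2π·f = 2π·539 = 3387 rad/s.
Step 2 — Component impedances:
  R: Z = R = 1860 Ω
  C: Z = 1/(jωC) = -j/(ω·C) = 0 - j48.41 Ω
Step 3 — Series combination: Z_total = R + C = 1860 - j48.41 Ω = 1861∠-1.5° Ω.
Step 4 — Source phasor: V = 20.8∠45.0° V = 14.71 + j14.71 V.
Step 5 — Current: I = V / Z = 0.007696 + j0.008108 A = 0.01118∠46.5° A.
Step 6 — Complex power: S = V·I* = 0.2324 - j0.006049 VA.
Step 7 — Real power: P = Re(S) = 0.2324 W.
Step 8 — Reactive power: Q = Im(S) = -0.006049 VAR.
Step 9 — Apparent power: |S| = 0.2325 VA.
Step 10 — Power factor: PF = P/|S| = 0.9997 (leading).

(a) P = 0.2324 W  (b) Q = -0.006049 VAR  (c) S = 0.2325 VA  (d) PF = 0.9997 (leading)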